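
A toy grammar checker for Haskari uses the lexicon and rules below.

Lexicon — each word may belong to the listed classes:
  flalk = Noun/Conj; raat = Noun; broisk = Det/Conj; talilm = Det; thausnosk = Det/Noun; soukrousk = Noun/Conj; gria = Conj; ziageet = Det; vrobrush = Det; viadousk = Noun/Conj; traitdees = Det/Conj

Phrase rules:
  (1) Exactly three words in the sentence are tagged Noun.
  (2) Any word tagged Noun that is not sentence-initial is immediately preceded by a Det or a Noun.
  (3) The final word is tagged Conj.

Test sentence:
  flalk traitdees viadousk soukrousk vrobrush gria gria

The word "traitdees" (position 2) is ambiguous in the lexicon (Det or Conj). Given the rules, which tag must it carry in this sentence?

Det

Candidates per position — 1:flalk {Noun,Conj}; 2:traitdees {Det,Conj}; 3:viadousk {Noun,Conj}; 4:soukrousk {Noun,Conj}; 5:vrobrush {Det}; 6:gria {Conj}; 7:gria {Conj}.
Word 1 cannot be Conj — rule 1 would then fail for every completion. It is Noun.
Word 3 cannot be Conj — rule 1 would then fail for every completion. It is Noun.
Word 4 cannot be Conj — rule 1 would then fail for every completion. It is Noun.
Word 2 cannot be Conj — rule 2 would then fail for every completion. It is Det.
The only consistent sequence is: Noun Det Noun Noun Det Conj Conj.
Checking: rule 1 satisfied; rule 2 satisfied; rule 3 satisfied.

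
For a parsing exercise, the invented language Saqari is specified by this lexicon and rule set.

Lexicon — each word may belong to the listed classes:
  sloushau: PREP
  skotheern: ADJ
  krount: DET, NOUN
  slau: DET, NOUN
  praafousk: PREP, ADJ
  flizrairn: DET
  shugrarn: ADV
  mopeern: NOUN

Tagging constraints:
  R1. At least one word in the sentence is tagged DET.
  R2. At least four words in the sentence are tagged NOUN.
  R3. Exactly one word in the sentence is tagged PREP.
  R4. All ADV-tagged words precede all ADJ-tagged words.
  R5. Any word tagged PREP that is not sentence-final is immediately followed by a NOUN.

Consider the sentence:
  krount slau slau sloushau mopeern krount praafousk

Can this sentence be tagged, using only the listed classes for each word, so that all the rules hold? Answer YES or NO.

YES

Candidates per position — 1:krount {DET,NOUN}; 2:slau {DET,NOUN}; 3:slau {DET,NOUN}; 4:sloushau {PREP}; 5:mopeern {NOUN}; 6:krount {DET,NOUN}; 7:praafousk {PREP,ADJ}.
One satisfying assignment: DET NOUN NOUN PREP NOUN NOUN ADJ.
Check: rule 1 holds; rule 2 holds; rule 3 holds; rule 4 holds; rule 5 holds.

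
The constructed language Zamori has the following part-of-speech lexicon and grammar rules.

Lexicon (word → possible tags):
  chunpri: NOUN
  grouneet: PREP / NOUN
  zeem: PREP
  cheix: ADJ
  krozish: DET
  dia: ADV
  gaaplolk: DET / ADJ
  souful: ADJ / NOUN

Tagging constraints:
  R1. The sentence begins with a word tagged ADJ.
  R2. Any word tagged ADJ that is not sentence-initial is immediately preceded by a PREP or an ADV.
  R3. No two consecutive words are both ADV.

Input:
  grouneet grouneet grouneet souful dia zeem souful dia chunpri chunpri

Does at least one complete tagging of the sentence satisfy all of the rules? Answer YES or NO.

NO

Candidates per position — 1:grouneet {PREP,NOUN}; 2:grouneet {PREP,NOUN}; 3:grouneet {PREP,NOUN}; 4:souful {ADJ,NOUN}; 5:dia {ADV}; 6:zeem {PREP}; 7:souful {ADJ,NOUN}; 8:dia {ADV}; 9:chunpri {NOUN}; 10:chunpri {NOUN}.
Rule 1 cannot be satisfied by any choice of tags from the lexicon.
So there is no consistent tagging.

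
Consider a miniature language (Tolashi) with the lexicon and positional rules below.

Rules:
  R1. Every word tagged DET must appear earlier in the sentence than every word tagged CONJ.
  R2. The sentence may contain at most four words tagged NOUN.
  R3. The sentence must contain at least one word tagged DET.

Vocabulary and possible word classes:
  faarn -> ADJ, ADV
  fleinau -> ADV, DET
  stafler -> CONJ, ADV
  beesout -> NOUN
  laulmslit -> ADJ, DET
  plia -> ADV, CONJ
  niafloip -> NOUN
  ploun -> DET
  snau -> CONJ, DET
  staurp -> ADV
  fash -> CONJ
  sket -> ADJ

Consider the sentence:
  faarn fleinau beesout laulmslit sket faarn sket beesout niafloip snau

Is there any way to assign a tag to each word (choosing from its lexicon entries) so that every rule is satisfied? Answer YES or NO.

Candidates per position — 1:faarn {ADJ,ADV}; 2:fleinau {ADV,DET}; 3:beesout {NOUN}; 4:laulmslit {ADJ,DET}; 5:sket {ADJ}; 6:faarn {ADJ,ADV}; 7:sket {ADJ}; 8:beesout {NOUN}; 9:niafloip {NOUN}; 10:snau {CONJ,DET}.
One satisfying assignment: ADV ADV NOUN DET ADJ ADJ ADJ NOUN NOUN DET.
Rule-by-rule: rule 1 satisfied; rule 2 satisfied; rule 3 satisfied.

YES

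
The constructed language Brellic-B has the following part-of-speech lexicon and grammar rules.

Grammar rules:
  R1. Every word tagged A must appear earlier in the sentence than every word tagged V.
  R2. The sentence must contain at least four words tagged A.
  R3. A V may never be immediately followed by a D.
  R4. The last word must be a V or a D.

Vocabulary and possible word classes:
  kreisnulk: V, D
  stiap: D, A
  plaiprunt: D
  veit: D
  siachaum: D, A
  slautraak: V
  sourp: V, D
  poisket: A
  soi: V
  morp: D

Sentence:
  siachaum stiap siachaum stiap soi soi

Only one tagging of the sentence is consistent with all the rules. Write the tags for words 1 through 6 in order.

Candidates per position — 1:siachaum {D,A}; 2:stiap {D,A}; 3:siachaum {D,A}; 4:stiap {D,A}; 5:soi {V}; 6:soi {V}.
Word 1 cannot be D — rule 2 would then fail for every completion. It is A.
Word 2 cannot be D — rule 2 would then fail for every completion. It is A.
Word 3 cannot be D — rule 2 would then fail for every completion. It is A.
Word 4 cannot be D — rule 2 would then fail for every completion. It is A.
That leaves exactly one tagging: A A A A V V.
Check: rule 1 ✓; rule 2 ✓; rule 3 ✓; rule 4 ✓.

A A A A V V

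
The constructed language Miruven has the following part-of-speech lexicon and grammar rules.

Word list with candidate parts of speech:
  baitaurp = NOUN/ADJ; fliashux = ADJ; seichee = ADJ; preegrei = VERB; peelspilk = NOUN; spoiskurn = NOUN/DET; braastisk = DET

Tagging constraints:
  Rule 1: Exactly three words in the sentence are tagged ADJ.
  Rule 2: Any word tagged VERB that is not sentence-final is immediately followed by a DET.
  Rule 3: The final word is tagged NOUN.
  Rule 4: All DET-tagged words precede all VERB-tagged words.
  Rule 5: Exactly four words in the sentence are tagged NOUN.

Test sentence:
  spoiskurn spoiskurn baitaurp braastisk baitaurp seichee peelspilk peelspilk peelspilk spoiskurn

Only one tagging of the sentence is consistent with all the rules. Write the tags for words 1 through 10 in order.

Candidates per position — 1:spoiskurn {NOUN,DET}; 2:spoiskurn {NOUN,DET}; 3:baitaurp {NOUN,ADJ}; 4:braastisk {DET}; 5:baitaurp {NOUN,ADJ}; 6:seichee {ADJ}; 7:peelspilk {NOUN}; 8:peelspilk {NOUN}; 9:peelspilk {NOUN}; 10:spoiskurn {NOUN,DET}.
Word 3 cannot be NOUN — rule 1 would then fail for every completion. It is ADJ.
Word 5 cannot be NOUN — rule 1 would then fail for every completion. It is ADJ.
Word 10 cannot be DET — rule 3 would then fail for every completion. It is NOUN.
Word 1 cannot be NOUN — rule 5 would then fail for every completion. It is DET.
Word 2 cannot be NOUN — rule 5 would then fail for every completion. It is DET.
So the tagging must be: DET DET ADJ DET ADJ ADJ NOUN NOUN NOUN NOUN.
Check: rule 1 holds; rule 2 holds; rule 3 holds; rule 4 holds; rule 5 holds.

DET DET ADJ DET ADJ ADJ NOUN NOUN NOUN NOUN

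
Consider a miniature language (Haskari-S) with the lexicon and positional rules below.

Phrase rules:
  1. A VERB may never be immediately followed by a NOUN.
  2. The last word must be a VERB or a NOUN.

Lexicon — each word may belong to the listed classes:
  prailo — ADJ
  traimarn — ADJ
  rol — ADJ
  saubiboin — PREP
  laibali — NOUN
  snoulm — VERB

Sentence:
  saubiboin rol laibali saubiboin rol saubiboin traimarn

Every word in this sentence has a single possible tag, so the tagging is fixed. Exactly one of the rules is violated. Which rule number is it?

Fixed tagging: PREP ADJ NOUN PREP ADJ PREP ADJ.
Checking each rule: R1 holds, R2 violated.
Only rule 2 fails.

2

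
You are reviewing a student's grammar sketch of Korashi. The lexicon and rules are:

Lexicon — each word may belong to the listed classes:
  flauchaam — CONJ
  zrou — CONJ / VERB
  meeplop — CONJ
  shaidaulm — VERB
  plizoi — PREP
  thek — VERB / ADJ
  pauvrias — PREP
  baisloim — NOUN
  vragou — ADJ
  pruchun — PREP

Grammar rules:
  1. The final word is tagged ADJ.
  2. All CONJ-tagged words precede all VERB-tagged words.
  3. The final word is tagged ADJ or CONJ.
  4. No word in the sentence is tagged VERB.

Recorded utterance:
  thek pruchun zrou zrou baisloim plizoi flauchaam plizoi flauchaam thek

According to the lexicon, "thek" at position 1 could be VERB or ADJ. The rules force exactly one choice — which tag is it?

ADJ

Candidates per position — 1:thek {VERB,ADJ}; 2:pruchun {PREP}; 3:zrou {CONJ,VERB}; 4:zrou {CONJ,VERB}; 5:baisloim {NOUN}; 6:plizoi {PREP}; 7:flauchaam {CONJ}; 8:plizoi {PREP}; 9:flauchaam {CONJ}; 10:thek {VERB,ADJ}.
Word 1 cannot be VERB — rule 2 would then fail for every completion. It is ADJ.
Word 3 cannot be VERB — rule 2 would then fail for every completion. It is CONJ.
Word 4 cannot be VERB — rule 2 would then fail for every completion. It is CONJ.
Word 10 cannot be VERB — rule 1 would then fail for every completion. It is ADJ.
The unique satisfying tagging is: ADJ PREP CONJ CONJ NOUN PREP CONJ PREP CONJ ADJ.
Check: rule 1 satisfied; rule 2 satisfied; rule 3 satisfied; rule 4 satisfied.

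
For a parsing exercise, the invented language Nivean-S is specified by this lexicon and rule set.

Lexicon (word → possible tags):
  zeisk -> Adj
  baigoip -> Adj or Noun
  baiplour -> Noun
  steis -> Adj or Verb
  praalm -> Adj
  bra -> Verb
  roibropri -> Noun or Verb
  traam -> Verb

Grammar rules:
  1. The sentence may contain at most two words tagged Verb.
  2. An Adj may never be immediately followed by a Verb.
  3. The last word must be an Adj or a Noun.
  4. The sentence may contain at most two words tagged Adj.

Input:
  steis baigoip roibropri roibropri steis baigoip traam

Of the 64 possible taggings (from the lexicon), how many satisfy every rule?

0

Candidates per position — 1:steis {Adj,Verb}; 2:baigoip {Adj,Noun}; 3:roibropri {Noun,Verb}; 4:roibropri {Noun,Verb}; 5:steis {Adj,Verb}; 6:baigoip {Adj,Noun}; 7:traam {Verb}.
There are 64 candidate sequences in total.
Rule 3 cannot be satisfied by any choice of tags from the lexicon.
So there is no consistent tagging.
Count = 0.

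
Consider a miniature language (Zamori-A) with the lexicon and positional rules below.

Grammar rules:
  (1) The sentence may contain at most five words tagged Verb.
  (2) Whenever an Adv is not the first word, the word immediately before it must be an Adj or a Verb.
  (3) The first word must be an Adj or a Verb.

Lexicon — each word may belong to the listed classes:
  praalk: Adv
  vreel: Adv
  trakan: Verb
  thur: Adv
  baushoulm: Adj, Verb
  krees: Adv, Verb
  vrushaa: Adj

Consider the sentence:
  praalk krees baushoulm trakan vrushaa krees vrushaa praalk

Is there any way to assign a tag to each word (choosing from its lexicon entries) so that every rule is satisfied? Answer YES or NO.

NO

Candidates per position — 1:praalk {Adv}; 2:krees {Adv,Verb}; 3:baushoulm {Adj,Verb}; 4:trakan {Verb}; 5:vrushaa {Adj}; 6:krees {Adv,Verb}; 7:vrushaa {Adj}; 8:praalk {Adv}.
Rule 3 cannot be satisfied by any choice of tags from the lexicon.
So there is no consistent tagging.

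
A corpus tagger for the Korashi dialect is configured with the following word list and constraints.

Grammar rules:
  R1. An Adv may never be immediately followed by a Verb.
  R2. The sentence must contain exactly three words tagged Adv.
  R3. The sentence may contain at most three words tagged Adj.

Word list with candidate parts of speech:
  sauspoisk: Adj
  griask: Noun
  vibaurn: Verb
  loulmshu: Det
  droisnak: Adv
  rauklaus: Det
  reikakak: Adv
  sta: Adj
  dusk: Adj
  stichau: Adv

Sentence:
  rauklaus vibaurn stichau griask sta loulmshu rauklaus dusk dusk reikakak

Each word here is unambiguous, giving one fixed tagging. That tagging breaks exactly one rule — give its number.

2

Fixed tagging: Det Verb Adv Noun Adj Det Det Adj Adj Adv.
Applying the rules: R1 pass, R2 fail, R3 pass.
Only rule 2 fails.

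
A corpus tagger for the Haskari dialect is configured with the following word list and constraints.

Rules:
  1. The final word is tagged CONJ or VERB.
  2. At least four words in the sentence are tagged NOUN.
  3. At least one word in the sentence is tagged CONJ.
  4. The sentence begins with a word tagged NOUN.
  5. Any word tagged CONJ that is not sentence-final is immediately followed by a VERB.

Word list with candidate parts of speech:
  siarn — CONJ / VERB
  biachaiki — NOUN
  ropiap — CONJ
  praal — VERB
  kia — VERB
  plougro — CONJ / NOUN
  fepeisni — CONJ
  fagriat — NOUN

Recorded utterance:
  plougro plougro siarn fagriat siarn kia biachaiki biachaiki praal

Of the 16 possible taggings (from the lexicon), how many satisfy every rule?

Candidates per position — 1:plougro {CONJ,NOUN}; 2:plougro {CONJ,NOUN}; 3:siarn {CONJ,VERB}; 4:fagriat {NOUN}; 5:siarn {CONJ,VERB}; 6:kia {VERB}; 7:biachaiki {NOUN}; 8:biachaiki {NOUN}; 9:praal {VERB}.
There are 16 candidate sequences in total.
The sequences that satisfy every rule: NOUN CONJ VERB NOUN CONJ VERB NOUN NOUN VERB; NOUN CONJ VERB NOUN VERB VERB NOUN NOUN VERB; NOUN NOUN VERB NOUN CONJ VERB NOUN NOUN VERB.
Count = 3.

3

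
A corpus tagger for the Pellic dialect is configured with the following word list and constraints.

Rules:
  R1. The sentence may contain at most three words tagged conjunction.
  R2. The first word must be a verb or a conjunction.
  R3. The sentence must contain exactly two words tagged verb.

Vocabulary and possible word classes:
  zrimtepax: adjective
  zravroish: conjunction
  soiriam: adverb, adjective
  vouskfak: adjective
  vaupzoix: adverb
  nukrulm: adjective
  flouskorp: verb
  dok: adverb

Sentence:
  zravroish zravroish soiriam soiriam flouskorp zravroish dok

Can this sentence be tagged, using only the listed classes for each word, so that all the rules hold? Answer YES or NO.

Candidates per position — 1:zravroish {conjunction}; 2:zravroish {conjunction}; 3:soiriam {adverb,adjective}; 4:soiriam {adverb,adjective}; 5:flouskorp {verb}; 6:zravroish {conjunction}; 7:dok {adverb}.
Rule 3 cannot be satisfied by any choice of tags from the lexicon.
So there is no consistent tagging.

NO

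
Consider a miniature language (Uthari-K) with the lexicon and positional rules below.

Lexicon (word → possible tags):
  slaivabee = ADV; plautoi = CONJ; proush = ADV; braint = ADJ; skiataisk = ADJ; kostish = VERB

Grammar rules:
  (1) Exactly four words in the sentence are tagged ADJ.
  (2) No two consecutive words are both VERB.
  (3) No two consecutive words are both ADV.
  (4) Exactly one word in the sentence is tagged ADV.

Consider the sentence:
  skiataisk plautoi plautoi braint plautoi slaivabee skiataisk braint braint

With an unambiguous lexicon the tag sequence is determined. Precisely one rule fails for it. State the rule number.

1

Fixed tagging: ADJ CONJ CONJ ADJ CONJ ADV ADJ ADJ ADJ.
Applying the rules: R1 violated, R2 holds, R3 holds, R4 holds.
Only rule 1 fails.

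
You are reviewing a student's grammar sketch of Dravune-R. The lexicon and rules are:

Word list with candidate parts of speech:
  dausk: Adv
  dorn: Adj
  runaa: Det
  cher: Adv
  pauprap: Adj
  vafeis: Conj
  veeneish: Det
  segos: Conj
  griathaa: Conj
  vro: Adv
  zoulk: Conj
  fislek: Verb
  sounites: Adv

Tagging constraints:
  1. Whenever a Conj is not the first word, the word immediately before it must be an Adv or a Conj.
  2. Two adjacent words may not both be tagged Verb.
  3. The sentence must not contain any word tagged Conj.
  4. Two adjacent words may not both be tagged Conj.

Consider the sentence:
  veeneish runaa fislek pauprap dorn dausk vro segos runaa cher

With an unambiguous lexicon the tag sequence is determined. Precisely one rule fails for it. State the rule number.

3

Fixed tagging: Det Det Verb Adj Adj Adv Adv Conj Det Adv.
Checking each rule: R1 ok, R2 ok, R3 fails, R4 ok.
Only rule 3 fails.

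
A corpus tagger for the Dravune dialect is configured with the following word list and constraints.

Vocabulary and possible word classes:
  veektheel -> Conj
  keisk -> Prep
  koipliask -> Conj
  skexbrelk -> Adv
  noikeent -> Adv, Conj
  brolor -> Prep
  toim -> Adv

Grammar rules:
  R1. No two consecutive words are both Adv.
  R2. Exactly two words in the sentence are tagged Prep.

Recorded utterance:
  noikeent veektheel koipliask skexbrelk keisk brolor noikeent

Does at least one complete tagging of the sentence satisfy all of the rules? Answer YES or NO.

Candidates per position — 1:noikeent {Adv,Conj}; 2:veektheel {Conj}; 3:koipliask {Conj}; 4:skexbrelk {Adv}; 5:keisk {Prep}; 6:brolor {Prep}; 7:noikeent {Adv,Conj}.
One satisfying assignment: Conj Conj Conj Adv Prep Prep Adv.
Verifying each rule — rule 1 satisfied; rule 2 satisfied.

YES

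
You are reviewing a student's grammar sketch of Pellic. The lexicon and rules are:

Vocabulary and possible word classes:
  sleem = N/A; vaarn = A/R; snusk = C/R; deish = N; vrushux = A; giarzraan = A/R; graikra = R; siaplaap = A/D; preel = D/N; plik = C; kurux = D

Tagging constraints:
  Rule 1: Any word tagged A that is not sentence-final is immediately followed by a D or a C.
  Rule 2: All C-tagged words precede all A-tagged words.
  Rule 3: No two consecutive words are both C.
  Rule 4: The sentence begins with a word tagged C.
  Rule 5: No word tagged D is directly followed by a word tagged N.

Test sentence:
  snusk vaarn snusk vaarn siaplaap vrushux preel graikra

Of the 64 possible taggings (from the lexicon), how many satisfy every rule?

4

Candidates per position — 1:snusk {C,R}; 2:vaarn {A,R}; 3:snusk {C,R}; 4:vaarn {A,R}; 5:siaplaap {A,D}; 6:vrushux {A}; 7:preel {D,N}; 8:graikra {R}.
There are 64 candidate sequences in total.
The sequences that satisfy every rule: C R C A D A D R; C R C R D A D R; C R R A D A D R; C R R R D A D R.
Count = 4.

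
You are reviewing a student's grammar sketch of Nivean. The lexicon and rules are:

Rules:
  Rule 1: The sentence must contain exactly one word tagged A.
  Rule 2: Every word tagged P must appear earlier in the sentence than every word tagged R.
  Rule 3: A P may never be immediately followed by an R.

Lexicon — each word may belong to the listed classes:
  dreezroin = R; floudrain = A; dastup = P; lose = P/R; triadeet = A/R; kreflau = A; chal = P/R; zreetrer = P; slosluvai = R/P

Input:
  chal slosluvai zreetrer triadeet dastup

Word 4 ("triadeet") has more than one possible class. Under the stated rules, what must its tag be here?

Candidates per position — 1:chal {P,R}; 2:slosluvai {R,P}; 3:zreetrer {P}; 4:triadeet {A,R}; 5:dastup {P}.
Position 1: tagging it R would leave rule 2 unsatisfiable, so it must be P.
Position 2: tagging it R would leave rule 2 unsatisfiable, so it must be P.
Position 4: tagging it R would leave rule 1 unsatisfiable, so it must be A.
The only consistent sequence is: P P P A P.
Verifying each rule — rule 1 holds; rule 2 holds; rule 3 holds.

A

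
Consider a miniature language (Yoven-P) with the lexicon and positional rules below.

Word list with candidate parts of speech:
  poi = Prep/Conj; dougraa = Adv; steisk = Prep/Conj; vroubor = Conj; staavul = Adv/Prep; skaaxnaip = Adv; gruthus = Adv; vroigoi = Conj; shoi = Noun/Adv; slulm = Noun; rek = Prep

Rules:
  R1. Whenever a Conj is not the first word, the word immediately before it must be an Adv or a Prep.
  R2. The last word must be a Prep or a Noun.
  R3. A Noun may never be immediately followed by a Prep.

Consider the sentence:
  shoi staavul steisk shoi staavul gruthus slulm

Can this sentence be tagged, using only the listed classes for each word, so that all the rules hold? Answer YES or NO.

YES

Candidates per position — 1:shoi {Noun,Adv}; 2:staavul {Adv,Prep}; 3:steisk {Prep,Conj}; 4:shoi {Noun,Adv}; 5:staavul {Adv,Prep}; 6:gruthus {Adv}; 7:slulm {Noun}.
One satisfying assignment: Noun Adv Conj Noun Adv Adv Noun.
Checking: rule 1 satisfied; rule 2 satisfied; rule 3 satisfied.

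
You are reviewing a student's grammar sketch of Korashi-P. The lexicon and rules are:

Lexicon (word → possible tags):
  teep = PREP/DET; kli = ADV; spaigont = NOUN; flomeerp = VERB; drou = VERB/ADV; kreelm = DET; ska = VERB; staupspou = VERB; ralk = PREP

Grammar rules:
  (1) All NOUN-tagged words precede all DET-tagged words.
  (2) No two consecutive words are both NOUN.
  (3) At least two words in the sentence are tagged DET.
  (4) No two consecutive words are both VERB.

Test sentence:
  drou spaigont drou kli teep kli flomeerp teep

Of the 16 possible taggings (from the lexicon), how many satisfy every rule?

4

Candidates per position — 1:drou {VERB,ADV}; 2:spaigont {NOUN}; 3:drou {VERB,ADV}; 4:kli {ADV}; 5:teep {PREP,DET}; 6:kli {ADV}; 7:flomeerp {VERB}; 8:teep {PREP,DET}.
There are 16 candidate sequences in total.
The sequences that satisfy every rule: VERB NOUN VERB ADV DET ADV VERB DET; VERB NOUN ADV ADV DET ADV VERB DET; ADV NOUN VERB ADV DET ADV VERB DET; ADV NOUN ADV ADV DET ADV VERB DET.
Count = 4.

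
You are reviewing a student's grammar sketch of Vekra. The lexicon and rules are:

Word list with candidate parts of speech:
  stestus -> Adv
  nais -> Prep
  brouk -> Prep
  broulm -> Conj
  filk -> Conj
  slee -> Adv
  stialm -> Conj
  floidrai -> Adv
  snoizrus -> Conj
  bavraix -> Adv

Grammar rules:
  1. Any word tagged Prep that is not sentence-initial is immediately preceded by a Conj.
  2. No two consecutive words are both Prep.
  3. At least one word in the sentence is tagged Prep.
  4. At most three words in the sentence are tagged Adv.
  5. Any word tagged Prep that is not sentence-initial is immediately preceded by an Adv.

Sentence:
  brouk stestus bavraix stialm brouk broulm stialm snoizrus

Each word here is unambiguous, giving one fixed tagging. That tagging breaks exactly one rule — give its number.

Fixed tagging: Prep Adv Adv Conj Prep Conj Conj Conj.
Checking each rule: R1 pass, R2 pass, R3 pass, R4 pass, R5 fail.
Only rule 5 fails.

5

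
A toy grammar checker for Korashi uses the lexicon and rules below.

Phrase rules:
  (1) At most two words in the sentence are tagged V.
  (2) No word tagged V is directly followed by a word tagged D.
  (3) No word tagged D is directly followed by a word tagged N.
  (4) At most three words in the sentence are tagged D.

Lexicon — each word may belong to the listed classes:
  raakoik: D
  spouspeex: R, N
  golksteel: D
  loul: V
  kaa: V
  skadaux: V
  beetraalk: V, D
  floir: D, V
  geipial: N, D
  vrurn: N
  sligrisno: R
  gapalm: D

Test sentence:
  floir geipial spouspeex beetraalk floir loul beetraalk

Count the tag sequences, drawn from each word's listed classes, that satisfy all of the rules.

0

Candidates per position — 1:floir {D,V}; 2:geipial {N,D}; 3:spouspeex {R,N}; 4:beetraalk {V,D}; 5:floir {D,V}; 6:loul {V}; 7:beetraalk {V,D}.
There are 64 candidate sequences in total.
Every candidate sequence violates at least one rule; no consistent tagging exists.
Count = 0.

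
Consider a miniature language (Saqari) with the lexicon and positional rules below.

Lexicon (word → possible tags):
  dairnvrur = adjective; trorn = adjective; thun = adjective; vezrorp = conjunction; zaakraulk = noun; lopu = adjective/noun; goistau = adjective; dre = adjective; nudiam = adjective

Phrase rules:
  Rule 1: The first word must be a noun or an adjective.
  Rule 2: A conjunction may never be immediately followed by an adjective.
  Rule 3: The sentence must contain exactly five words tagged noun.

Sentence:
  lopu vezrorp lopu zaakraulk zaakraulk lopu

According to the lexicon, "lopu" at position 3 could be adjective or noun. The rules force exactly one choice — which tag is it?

noun

Candidates per position — 1:lopu {adjective,noun}; 2:vezrorp {conjunction}; 3:lopu {adjective,noun}; 4:zaakraulk {noun}; 5:zaakraulk {noun}; 6:lopu {adjective,noun}.
At position 1, choosing adjective makes rule 3 impossible to satisfy; hence noun.
At position 3, choosing adjective makes rule 2 impossible to satisfy; hence noun.
At position 6, choosing adjective makes rule 3 impossible to satisfy; hence noun.
The only consistent sequence is: noun conjunction noun noun noun noun.
Check: rule 1 ✓; rule 2 ✓; rule 3 ✓.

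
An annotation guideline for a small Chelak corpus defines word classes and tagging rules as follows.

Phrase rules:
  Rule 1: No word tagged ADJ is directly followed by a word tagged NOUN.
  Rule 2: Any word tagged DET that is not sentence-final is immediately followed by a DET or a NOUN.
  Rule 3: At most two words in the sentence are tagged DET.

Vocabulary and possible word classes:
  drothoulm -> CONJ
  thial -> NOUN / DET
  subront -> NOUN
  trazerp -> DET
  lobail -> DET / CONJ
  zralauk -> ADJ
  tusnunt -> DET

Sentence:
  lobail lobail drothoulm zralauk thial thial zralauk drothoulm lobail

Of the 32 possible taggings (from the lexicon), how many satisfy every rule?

2

Candidates per position — 1:lobail {DET,CONJ}; 2:lobail {DET,CONJ}; 3:drothoulm {CONJ}; 4:zralauk {ADJ}; 5:thial {NOUN,DET}; 6:thial {NOUN,DET}; 7:zralauk {ADJ}; 8:drothoulm {CONJ}; 9:lobail {DET,CONJ}.
There are 32 candidate sequences in total.
The sequences that satisfy every rule: CONJ CONJ CONJ ADJ DET NOUN ADJ CONJ DET; CONJ CONJ CONJ ADJ DET NOUN ADJ CONJ CONJ.
Count = 2.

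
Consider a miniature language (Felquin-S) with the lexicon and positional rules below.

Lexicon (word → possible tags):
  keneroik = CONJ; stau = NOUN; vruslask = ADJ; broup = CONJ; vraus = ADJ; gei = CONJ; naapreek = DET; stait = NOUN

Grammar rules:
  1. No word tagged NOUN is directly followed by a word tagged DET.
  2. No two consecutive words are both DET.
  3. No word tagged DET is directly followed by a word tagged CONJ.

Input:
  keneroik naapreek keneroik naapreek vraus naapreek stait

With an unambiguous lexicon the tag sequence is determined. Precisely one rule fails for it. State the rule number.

3

Fixed tagging: CONJ DET CONJ DET ADJ DET NOUN.
Applying the rules: R1 ok, R2 ok, R3 fails.
Only rule 3 fails.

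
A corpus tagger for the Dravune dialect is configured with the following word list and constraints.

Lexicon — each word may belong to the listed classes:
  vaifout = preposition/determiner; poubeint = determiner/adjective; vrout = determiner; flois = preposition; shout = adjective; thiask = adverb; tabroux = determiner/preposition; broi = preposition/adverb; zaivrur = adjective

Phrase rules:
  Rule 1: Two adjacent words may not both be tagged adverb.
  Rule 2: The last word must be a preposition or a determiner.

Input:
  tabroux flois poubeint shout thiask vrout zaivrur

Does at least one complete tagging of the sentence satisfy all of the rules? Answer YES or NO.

Candidates per position — 1:tabroux {determiner,preposition}; 2:flois {preposition}; 3:poubeint {determiner,adjective}; 4:shout {adjective}; 5:thiask {adverb}; 6:vrout {determiner}; 7:zaivrur {adjective}.
Rule 2 cannot be satisfied by any choice of tags from the lexicon.
So there is no consistent tagging.

NO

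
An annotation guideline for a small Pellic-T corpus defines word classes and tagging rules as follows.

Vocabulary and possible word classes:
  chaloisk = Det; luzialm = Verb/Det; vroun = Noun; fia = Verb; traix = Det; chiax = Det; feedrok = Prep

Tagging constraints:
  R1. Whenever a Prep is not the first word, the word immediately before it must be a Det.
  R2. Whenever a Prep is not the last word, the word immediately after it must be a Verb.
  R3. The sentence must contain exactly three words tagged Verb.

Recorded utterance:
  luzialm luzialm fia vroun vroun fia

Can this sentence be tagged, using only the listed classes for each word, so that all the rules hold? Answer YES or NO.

Candidates per position — 1:luzialm {Verb,Det}; 2:luzialm {Verb,Det}; 3:fia {Verb}; 4:vroun {Noun}; 5:vroun {Noun}; 6:fia {Verb}.
One satisfying assignment: Det Verb Verb Noun Noun Verb.
Check: rule 1 ok; rule 2 ok; rule 3 ok.

YES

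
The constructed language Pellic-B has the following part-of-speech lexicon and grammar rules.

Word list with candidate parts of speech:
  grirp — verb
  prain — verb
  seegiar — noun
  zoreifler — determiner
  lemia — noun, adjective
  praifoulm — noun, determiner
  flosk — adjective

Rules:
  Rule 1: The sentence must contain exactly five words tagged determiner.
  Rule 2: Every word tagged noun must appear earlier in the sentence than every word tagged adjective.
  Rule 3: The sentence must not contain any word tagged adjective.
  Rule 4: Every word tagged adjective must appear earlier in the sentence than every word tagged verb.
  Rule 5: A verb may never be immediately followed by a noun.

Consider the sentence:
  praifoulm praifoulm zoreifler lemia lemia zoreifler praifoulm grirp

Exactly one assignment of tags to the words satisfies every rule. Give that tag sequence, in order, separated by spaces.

determiner determiner determiner noun noun determiner determiner verb

Candidates per position — 1:praifoulm {noun,determiner}; 2:praifoulm {noun,determiner}; 3:zoreifler {determiner}; 4:lemia {noun,adjective}; 5:lemia {noun,adjective}; 6:zoreifler {determiner}; 7:praifoulm {noun,determiner}; 8:grirp {verb}.
Position 1: noun is ruled out by rule 1; that leaves determiner.
Position 2: noun is ruled out by rule 1; that leaves determiner.
Position 4: adjective is ruled out by rule 3; that leaves noun.
Position 5: adjective is ruled out by rule 3; that leaves noun.
Position 7: noun is ruled out by rule 1; that leaves determiner.
That leaves exactly one tagging: determiner determiner determiner noun noun determiner determiner verb.
Check: rule 1 satisfied; rule 2 satisfied; rule 3 satisfied; rule 4 satisfied; rule 5 satisfied.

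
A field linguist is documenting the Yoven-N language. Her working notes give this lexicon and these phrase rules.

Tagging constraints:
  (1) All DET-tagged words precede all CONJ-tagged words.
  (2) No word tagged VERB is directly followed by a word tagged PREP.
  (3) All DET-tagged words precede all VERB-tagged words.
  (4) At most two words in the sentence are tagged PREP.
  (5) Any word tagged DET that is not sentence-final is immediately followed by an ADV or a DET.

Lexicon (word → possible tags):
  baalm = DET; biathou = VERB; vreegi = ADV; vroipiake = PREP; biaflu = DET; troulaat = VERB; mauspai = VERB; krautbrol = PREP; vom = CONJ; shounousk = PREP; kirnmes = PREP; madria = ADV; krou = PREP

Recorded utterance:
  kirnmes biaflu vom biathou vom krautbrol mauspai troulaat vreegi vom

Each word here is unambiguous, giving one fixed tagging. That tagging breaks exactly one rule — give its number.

5

Fixed tagging: PREP DET CONJ VERB CONJ PREP VERB VERB ADV CONJ.
Checking each rule: R1 holds, R2 holds, R3 holds, R4 holds, R5 violated.
Only rule 5 fails.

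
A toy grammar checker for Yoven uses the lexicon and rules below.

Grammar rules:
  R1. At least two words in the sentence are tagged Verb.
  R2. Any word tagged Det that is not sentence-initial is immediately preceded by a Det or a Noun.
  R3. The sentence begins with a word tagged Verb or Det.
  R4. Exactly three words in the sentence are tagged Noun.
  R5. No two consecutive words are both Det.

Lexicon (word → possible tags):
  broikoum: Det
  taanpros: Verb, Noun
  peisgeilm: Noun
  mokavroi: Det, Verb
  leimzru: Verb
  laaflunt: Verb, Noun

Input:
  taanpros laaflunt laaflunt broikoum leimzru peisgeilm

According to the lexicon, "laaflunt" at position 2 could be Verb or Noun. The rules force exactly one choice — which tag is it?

Noun

Candidates per position — 1:taanpros {Verb,Noun}; 2:laaflunt {Verb,Noun}; 3:laaflunt {Verb,Noun}; 4:broikoum {Det}; 5:leimzru {Verb}; 6:peisgeilm {Noun}.
If word 1 were Noun, no tagging could satisfy rule 3; so word 1 is Verb.
If word 2 were Verb, no tagging could satisfy rule 4; so word 2 is Noun.
If word 3 were Verb, no tagging could satisfy rule 2; so word 3 is Noun.
The only consistent sequence is: Verb Noun Noun Det Verb Noun.
Checking: rule 1 ok; rule 2 ok; rule 3 ok; rule 4 ok; rule 5 ok.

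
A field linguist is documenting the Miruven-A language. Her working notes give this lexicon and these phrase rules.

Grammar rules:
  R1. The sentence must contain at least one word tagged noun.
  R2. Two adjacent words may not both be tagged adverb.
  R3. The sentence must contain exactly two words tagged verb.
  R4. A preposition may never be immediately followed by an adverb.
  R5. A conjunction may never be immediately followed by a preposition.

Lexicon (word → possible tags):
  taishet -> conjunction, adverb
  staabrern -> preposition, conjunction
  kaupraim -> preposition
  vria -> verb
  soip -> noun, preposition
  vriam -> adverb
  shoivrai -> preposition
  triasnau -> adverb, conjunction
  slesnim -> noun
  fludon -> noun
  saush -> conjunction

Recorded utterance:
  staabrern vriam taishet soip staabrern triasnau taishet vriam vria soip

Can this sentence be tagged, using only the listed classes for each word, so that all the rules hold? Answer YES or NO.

Candidates per position — 1:staabrern {preposition,conjunction}; 2:vriam {adverb}; 3:taishet {conjunction,adverb}; 4:soip {noun,preposition}; 5:staabrern {preposition,conjunction}; 6:triasnau {adverb,conjunction}; 7:taishet {conjunction,adverb}; 8:vriam {adverb}; 9:vria {verb}; 10:soip {noun,preposition}.
Rule 3 cannot be satisfied by any choice of tags from the lexicon.
So there is no consistent tagging.

NO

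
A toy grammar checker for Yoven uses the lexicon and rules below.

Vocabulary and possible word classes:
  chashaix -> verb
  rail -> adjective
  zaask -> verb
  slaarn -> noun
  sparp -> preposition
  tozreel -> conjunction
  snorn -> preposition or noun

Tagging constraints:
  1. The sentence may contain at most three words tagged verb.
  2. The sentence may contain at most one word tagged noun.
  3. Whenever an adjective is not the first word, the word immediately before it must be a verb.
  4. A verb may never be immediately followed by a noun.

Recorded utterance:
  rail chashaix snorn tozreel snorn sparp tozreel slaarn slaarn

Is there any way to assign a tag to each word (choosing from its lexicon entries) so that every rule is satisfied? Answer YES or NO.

NO

Candidates per position — 1:rail {adjective}; 2:chashaix {verb}; 3:snorn {preposition,noun}; 4:tozreel {conjunction}; 5:snorn {preposition,noun}; 6:sparp {preposition}; 7:tozreel {conjunction}; 8:slaarn {noun}; 9:slaarn {noun}.
Rule 2 cannot be satisfied by any choice of tags from the lexicon.
So there is no consistent tagging.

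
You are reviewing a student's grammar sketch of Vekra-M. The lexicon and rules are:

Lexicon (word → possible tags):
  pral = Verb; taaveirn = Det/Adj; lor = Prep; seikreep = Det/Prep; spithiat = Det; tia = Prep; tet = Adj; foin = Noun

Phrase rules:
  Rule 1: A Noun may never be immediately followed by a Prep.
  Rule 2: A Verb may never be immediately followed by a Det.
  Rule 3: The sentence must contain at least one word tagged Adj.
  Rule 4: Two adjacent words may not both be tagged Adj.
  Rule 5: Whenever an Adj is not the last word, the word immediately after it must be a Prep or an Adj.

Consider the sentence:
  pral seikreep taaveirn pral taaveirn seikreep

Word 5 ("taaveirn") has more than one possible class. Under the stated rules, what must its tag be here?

Adj

Candidates per position — 1:pral {Verb}; 2:seikreep {Det,Prep}; 3:taaveirn {Det,Adj}; 4:pral {Verb}; 5:taaveirn {Det,Adj}; 6:seikreep {Det,Prep}.
Word 2 cannot be Det — rule 2 would then fail for every completion. It is Prep.
Word 3 cannot be Adj — rule 5 would then fail for every completion. It is Det.
Word 5 cannot be Det — rule 2 would then fail for every completion. It is Adj.
Word 6 cannot be Det — rule 5 would then fail for every completion. It is Prep.
That leaves exactly one tagging: Verb Prep Det Verb Adj Prep.
Checking: rule 1 ✓; rule 2 ✓; rule 3 ✓; rule 4 ✓; rule 5 ✓.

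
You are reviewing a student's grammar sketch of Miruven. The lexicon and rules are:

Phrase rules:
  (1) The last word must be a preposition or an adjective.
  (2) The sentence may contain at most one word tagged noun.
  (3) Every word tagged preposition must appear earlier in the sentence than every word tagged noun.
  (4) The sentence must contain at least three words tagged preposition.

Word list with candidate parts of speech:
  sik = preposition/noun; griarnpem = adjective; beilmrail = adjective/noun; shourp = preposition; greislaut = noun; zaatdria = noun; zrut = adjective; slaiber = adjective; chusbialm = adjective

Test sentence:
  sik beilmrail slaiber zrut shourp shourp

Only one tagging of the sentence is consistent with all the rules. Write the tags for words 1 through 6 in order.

preposition adjective adjective adjective preposition preposition

Candidates per position — 1:sik {preposition,noun}; 2:beilmrail {adjective,noun}; 3:slaiber {adjective}; 4:zrut {adjective}; 5:shourp {preposition}; 6:shourp {preposition}.
Word 1 cannot be noun — rule 3 would then fail for every completion. It is preposition.
Word 2 cannot be noun — rule 3 would then fail for every completion. It is adjective.
That leaves exactly one tagging: preposition adjective adjective adjective preposition preposition.
Checking: rule 1 ✓; rule 2 ✓; rule 3 ✓; rule 4 ✓.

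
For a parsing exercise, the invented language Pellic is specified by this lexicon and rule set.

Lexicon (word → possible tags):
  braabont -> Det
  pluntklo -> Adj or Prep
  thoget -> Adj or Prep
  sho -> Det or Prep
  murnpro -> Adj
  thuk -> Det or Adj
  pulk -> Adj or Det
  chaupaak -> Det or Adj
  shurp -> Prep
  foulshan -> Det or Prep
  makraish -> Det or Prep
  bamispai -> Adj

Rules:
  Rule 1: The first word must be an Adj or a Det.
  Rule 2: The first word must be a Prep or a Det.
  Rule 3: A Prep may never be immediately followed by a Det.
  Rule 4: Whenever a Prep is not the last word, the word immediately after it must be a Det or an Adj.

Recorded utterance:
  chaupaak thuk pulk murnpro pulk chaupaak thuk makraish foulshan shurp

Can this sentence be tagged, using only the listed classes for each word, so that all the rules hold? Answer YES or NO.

YES

Candidates per position — 1:chaupaak {Det,Adj}; 2:thuk {Det,Adj}; 3:pulk {Adj,Det}; 4:murnpro {Adj}; 5:pulk {Adj,Det}; 6:chaupaak {Det,Adj}; 7:thuk {Det,Adj}; 8:makraish {Det,Prep}; 9:foulshan {Det,Prep}; 10:shurp {Prep}.
One satisfying assignment: Det Det Det Adj Det Adj Adj Det Det Prep.
Verifying each rule — rule 1 ✓; rule 2 ✓; rule 3 ✓; rule 4 ✓.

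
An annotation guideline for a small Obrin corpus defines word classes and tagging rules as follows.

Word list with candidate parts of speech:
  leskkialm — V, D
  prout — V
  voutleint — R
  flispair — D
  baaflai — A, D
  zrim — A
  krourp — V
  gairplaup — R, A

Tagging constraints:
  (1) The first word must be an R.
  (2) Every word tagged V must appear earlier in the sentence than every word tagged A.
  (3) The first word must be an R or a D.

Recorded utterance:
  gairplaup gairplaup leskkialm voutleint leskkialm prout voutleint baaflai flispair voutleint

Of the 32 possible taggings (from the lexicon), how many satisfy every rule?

8

Candidates per position — 1:gairplaup {R,A}; 2:gairplaup {R,A}; 3:leskkialm {V,D}; 4:voutleint {R}; 5:leskkialm {V,D}; 6:prout {V}; 7:voutleint {R}; 8:baaflai {A,D}; 9:flispair {D}; 10:voutleint {R}.
There are 32 candidate sequences in total.
Checking each against the rules leaves 8 sequences.
Count = 8.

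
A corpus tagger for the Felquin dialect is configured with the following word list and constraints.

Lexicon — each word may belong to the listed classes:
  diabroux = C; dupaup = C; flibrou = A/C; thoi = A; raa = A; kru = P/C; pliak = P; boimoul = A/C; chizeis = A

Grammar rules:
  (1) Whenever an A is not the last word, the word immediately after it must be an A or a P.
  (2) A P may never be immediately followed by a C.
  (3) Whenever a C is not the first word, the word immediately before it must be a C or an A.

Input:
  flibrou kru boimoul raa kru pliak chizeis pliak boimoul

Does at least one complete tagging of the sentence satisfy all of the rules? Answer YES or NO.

YES

Candidates per position — 1:flibrou {A,C}; 2:kru {P,C}; 3:boimoul {A,C}; 4:raa {A}; 5:kru {P,C}; 6:pliak {P}; 7:chizeis {A}; 8:pliak {P}; 9:boimoul {A,C}.
One satisfying assignment: C P A A P P A P A.
Rule-by-rule: rule 1 satisfied; rule 2 satisfied; rule 3 satisfied.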